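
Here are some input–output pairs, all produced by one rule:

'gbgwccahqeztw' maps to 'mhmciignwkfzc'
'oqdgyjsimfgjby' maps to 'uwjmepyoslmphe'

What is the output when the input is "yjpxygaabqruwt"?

The transformation: shift every letter 6 places forward in the alphabet (wrapping around).
For "yjpxygaabqruwt" the result is "epvdemgghwxacz".

epvdemgghwxacz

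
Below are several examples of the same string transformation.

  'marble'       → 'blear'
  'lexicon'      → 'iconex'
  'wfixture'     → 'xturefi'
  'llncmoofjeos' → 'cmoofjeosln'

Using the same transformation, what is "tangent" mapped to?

gentan

What's happening: delete the first character, then move the first 2 characters to the end (rotate left by 2).
For "tangent", step one produces "angent"; step two turns that into "gentan".
(Check on "lexicon": → "exicon" → "iconex" ✓)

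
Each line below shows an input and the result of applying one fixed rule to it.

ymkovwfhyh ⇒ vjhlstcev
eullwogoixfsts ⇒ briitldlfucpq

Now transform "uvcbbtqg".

rszyyqn

The pattern: delete the last character, then shift every letter 3 places backward in the alphabet (wrapping around).
Applying both steps to "uvcbbtqg": "uvcbbtq", then "rszyyqn".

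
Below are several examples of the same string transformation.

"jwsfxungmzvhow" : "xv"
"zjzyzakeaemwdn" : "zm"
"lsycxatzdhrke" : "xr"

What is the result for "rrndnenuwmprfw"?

np

The pattern: keep every other character starting from the first (positions 1st, 3rd, 5th, ...), then keep one character in every 3, starting at position 3 (positions 3rd, 6th, 9th, ...).
"rrndnenuwmprfw" → "np".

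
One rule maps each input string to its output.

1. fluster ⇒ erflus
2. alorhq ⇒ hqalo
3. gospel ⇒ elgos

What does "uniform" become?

rmunif

What's happening: move the last 2 characters to the front (rotate right by 2), then delete the last character.
Starting from "uniform": after the first operation, "rmunifo"; after the second, "rmunif".
(Check on "fluster": → "erflust" → "erflus" ✓)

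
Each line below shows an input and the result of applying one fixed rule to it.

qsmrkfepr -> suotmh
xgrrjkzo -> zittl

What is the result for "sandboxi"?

What's happening: delete the last 3 characters, then shift every letter 2 places forward in the alphabet (wrapping around).
For "sandboxi", step one produces "sandb"; step two turns that into "ucpfd".

ucpfd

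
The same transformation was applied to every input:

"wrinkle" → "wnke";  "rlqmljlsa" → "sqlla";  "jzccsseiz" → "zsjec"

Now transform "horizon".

Each output is the input with this applied: sort the characters into reverse alphabetical order, then keep every other character starting from the first (positions 1st, 3rd, 5th, ...).
"horizon" → "zroonih" → "zonh".
(Check on "jzccsseiz": → "zzssjiecc" → "zsjec" ✓)

zonh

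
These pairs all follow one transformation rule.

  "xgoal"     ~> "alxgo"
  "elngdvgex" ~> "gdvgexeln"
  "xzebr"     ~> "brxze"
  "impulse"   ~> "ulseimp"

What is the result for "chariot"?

Looking at the pairs, the operation is to move the first 3 characters to the end (rotate left by 3).
So "chariot" becomes "riotcha".

riotcha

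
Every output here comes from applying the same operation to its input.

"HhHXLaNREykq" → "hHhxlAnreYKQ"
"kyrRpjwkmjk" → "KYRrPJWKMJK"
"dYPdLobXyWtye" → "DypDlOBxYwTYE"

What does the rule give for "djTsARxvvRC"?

DJtSarXVVrc

In each case the input is transformed by: flip the case of every letter.
On "djTsARxvvRC" that produces "DJtSarXVVrc".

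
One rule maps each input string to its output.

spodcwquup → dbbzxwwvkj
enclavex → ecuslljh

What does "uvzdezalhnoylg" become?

What's happening: sort the characters into reverse alphabetical order, then shift every letter 7 places forward in the alphabet (wrapping around).
For "uvzdezalhnoylg", step one produces "zzyvuonllhgeda"; step two turns that into "ggfcbvussonlkh".
(Check on "spodcwquup": → "wuusqppodc" → "dbbzxwwvkj" ✓)

ggfcbvussonlkh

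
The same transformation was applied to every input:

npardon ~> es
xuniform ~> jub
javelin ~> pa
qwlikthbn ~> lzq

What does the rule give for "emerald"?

bp

What's happening: shift every letter 11 places backward in the alphabet (wrapping around), then keep one character in every 3, starting at position 2 (positions 2nd, 5th, 8th, ...).
Working it through for "emerald": intermediate "tbtgpas", final "bp".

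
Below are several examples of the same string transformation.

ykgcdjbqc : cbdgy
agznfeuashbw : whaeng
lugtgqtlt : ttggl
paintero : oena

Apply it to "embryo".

orm

Each output is the input with this applied: reverse the string, then keep every other character starting from the first (positions 1st, 3rd, 5th, ...).
Applying that to "embryo" gives "orm".
(Check on "lugtgqtlt": → "tltqgtgul" → "ttggl" ✓)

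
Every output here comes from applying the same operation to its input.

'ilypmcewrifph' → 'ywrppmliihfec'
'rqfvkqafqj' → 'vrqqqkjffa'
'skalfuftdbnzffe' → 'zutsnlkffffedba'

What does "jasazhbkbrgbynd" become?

zysrnkjhgdbbbaa

The transformation: sort the characters into reverse alphabetical order.
Applying that to "jasazhbkbrgbynd" gives "zysrnkjhgdbbbaa".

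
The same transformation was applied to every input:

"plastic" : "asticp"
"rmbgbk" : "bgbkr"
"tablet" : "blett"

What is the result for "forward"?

rwardf

What's happening: move the first character to the end, then delete the first character.
On "forward": the first step gives "orwardf", and the second then gives "rwardf".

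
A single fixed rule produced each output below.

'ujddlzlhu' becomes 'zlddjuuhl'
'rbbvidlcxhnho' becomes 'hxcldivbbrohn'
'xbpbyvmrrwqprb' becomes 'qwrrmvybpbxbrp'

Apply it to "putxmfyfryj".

fyfmxtupjyr

Each output is the input with this applied: move the last 3 characters to the front (rotate right by 3), then reverse the string.
For "putxmfyfryj", step one produces "ryjputxmfyf"; step two turns that into "fyfmxtupjyr".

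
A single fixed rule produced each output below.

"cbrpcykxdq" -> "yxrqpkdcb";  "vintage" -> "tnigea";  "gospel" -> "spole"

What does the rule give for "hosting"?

tsonig

In each case the input is transformed by: delete the first character, then sort the characters into reverse alphabetical order.
Applying both steps to "hosting": "osting", then "tsonig".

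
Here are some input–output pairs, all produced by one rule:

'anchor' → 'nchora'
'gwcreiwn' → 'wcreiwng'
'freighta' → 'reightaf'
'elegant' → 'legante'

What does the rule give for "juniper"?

uniperj

What's happening: move the first character to the end.
So "juniper" becomes "uniperj".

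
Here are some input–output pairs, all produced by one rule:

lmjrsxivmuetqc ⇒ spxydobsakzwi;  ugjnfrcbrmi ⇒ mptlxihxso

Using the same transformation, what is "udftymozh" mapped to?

Looking at the pairs, the operation is to shift every letter 6 places forward in the alphabet (wrapping around), then delete the first character.
"udftymozh" → "ajlzesufn" → "jlzesufn".

jlzesufn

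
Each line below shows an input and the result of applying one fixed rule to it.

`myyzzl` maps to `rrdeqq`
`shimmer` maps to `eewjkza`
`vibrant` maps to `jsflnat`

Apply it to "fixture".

lmjwxap

What's happening: shift every letter 8 places backward in the alphabet (wrapping around), then move the first 3 characters to the end (rotate left by 3).
"fixture" → "xaplmjw" → "lmjwxap".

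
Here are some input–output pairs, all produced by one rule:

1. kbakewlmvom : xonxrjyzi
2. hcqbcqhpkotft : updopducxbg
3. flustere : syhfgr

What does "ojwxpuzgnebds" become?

bwjkchmtaro

The transformation: shift every letter 13 places forward in the alphabet (wrapping around) — i.e. ROT13, then delete the last 2 characters.
"ojwxpuzgnebds" → "bwjkchmtaroqf" → "bwjkchmtaro".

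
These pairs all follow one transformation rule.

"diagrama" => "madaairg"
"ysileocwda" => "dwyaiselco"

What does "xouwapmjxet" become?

Each output is the input with this applied: move the last 3 characters to the front (rotate right by 3), then swap each adjacent pair of characters (1↔2, 3↔4, ...).
On "xouwapmjxet": the first step gives "xetxouwapmj", and the second then gives "exxtuoawmpj".

exxtuoawmpj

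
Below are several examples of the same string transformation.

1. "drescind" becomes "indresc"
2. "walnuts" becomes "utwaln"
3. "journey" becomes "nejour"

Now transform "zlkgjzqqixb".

ixzlkgjzqq

What's happening: delete the last character, then move the last 2 characters to the front (rotate right by 2).
Starting from "zlkgjzqqixb": after the first operation, "zlkgjzqqix"; after the second, "ixzlkgjzqq".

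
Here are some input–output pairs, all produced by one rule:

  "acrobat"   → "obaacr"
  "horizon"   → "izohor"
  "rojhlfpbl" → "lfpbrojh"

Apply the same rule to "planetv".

The transformation: delete the last character, then swap the front and back halves of the string.
Working it through for "planetv": intermediate "planet", final "netpla".

netpla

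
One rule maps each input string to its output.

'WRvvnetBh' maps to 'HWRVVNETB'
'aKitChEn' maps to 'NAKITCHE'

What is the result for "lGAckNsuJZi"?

ILGACKNSUJZ

In each case the input is transformed by: move the last character to the front, then convert every letter to uppercase.
On "lGAckNsuJZi": the first step gives "ilGAckNsuJZ", and the second then gives "ILGACKNSUJZ".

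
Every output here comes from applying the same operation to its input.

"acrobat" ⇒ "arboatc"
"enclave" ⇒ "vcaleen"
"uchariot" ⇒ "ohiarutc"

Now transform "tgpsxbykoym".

Looking at the pairs, the operation is to take characters alternately from the front and the back (1st, last, 2nd, 2nd-last, ...), then move the first 3 characters to the end (rotate left by 3).
For "tgpsxbykoym", step one produces "tmgyposkxyb"; step two turns that into "yposkxybtmg".
(Check on "acrobat": → "atcarbo" → "arboatc" ✓)

yposkxybtmg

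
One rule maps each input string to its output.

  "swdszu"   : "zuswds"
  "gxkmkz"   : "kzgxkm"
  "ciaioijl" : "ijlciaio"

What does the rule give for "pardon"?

Rule — move the first character to the end, then swap the front and back halves of the string.
Working it through for "pardon": intermediate "ardonp", final "onpard".

onpard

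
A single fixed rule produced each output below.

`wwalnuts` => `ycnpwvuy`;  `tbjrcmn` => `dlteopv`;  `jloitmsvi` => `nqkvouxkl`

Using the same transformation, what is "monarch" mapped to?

In each case the input is transformed by: move the first character to the end, then shift every letter 2 places forward in the alphabet (wrapping around).
"monarch" → "qpctejo".

qpctejo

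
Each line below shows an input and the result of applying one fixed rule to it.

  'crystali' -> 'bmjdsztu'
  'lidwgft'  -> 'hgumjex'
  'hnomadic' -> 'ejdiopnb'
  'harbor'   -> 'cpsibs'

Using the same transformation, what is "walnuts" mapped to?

The pattern: move the last 3 characters to the front (rotate right by 3), then shift every letter 1 place forward in the alphabet (wrapping around).
Doing the same to "walnuts": "vutxbmo".

vutxbmo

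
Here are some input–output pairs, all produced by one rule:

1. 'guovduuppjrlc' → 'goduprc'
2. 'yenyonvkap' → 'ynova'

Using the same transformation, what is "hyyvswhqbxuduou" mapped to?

The transformation: keep every other character starting from the first (positions 1st, 3rd, 5th, ...).
So "hyyvswhqbxuduou" becomes "hyshbuuu".

hyshbuuu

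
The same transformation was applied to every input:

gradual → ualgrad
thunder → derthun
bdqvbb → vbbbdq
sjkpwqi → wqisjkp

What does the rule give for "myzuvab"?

Looking at the pairs, the operation is to move the last 3 characters to the front (rotate right by 3).
For "myzuvab" the result is "vabmyzu".

vabmyzu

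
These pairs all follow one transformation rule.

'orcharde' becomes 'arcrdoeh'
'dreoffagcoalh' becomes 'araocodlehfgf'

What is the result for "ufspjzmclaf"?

In each case the input is transformed by: sort the characters into alphabetical order, then take characters alternately from the front and the back (1st, last, 2nd, 2nd-last, ...).
Applying that to "ufspjzmclaf" gives "azcufsfpjml".

azcufsfpjml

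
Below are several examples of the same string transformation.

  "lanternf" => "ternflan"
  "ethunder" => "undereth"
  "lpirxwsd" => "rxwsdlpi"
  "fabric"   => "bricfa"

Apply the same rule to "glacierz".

The rule is to move the last character to the front, then swap the front and back halves of the string.
Working it through for "glacierz": intermediate "zglacier", final "cierzgla".

cierzgla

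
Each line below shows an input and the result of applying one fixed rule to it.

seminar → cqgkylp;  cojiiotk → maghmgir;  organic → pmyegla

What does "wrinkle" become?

What's happening: shift every letter 2 places backward in the alphabet (wrapping around), then swap each adjacent pair of characters (1↔2, 3↔4, ...).
Working it through for "wrinkle": intermediate "upglijc", final "pulgjic".
(Check on "cojiiotk": → "amhggmri" → "maghmgir" ✓)

pulgjic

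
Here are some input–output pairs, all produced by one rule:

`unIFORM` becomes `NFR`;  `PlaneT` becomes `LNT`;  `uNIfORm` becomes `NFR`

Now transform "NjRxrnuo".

The pattern: keep every other character starting from the second (positions 2nd, 4th, 6th, ...), then convert every letter to uppercase.
"NjRxrnuo" → "jxno" → "JXNO".

JXNO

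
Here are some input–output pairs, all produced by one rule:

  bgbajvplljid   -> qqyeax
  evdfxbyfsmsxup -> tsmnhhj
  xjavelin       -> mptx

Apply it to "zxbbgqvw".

The transformation: keep every other character starting from the first (positions 1st, 3rd, 5th, ...), then shift every letter 11 places backward in the alphabet (wrapping around).
Applying both steps to "zxbbgqvw": "zbgv", then "oqvk".
(Check on "xjavelin": → "xaei" → "mptx" ✓)

oqvk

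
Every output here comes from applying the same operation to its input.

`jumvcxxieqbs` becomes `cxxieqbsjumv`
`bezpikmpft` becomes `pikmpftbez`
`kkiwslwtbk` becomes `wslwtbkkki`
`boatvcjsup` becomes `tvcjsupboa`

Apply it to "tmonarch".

Rule — swap the front and back halves of the string, then move the last 2 characters to the front (rotate right by 2).
Applying both steps to "tmonarch": "archtmon", then "onarchtm".
(Check on "jumvcxxieqbs": → "xieqbsjumvcx" → "cxxieqbsjumv" ✓)

onarchtm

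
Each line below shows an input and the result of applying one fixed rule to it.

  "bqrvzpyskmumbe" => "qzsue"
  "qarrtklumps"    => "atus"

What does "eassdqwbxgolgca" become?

adboc

The pattern: keep one character in every 3, starting at position 2 (positions 2nd, 5th, 8th, ...).
"eassdqwbxgolgca" → "adboc".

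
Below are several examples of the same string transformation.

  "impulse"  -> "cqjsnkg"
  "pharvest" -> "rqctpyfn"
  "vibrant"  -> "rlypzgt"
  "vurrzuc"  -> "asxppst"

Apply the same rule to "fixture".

The pattern: shift every letter 2 places backward in the alphabet (wrapping around), then reverse the string.
Starting from "fixture": after the first operation, "dgvrspc"; after the second, "cpsrvgd".
(Check on "impulse": → "gknsjqc" → "cqjsnkg" ✓)

cpsrvgd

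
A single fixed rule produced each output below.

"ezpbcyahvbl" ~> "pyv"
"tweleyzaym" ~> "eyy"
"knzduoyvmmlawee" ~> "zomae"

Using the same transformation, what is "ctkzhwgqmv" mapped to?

In each case the input is transformed by: keep one character in every 3, starting at position 3 (positions 3rd, 6th, 9th, ...).
Applying that to "ctkzhwgqmv" gives "kwm".

kwm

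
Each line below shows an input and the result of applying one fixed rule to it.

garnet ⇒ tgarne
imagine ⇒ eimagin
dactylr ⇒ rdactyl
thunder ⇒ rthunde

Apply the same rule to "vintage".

The rule is to move the last character to the front.
So "vintage" becomes "evintag".

evintag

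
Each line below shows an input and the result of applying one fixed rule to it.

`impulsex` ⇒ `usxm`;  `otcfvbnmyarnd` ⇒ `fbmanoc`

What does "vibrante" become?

rnei

Rule — move the first 3 characters to the end (rotate left by 3), then keep every other character starting from the first (positions 1st, 3rd, 5th, ...).
Applying that to "vibrante" gives "rnei".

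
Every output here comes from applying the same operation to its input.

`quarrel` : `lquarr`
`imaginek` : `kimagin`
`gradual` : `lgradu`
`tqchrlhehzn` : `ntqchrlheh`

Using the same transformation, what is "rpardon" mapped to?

nrpard

Looking at the pairs, the operation is to move the last 2 characters to the front (rotate right by 2), then delete the first character.
Doing the same to "rpardon": "nrpard".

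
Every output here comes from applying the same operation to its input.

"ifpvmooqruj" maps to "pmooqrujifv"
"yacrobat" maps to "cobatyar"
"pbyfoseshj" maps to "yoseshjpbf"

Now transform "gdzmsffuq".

zsffuqgdm

Rule — move the first 3 characters to the end (rotate left by 3), then swap the first and last characters.
Working it through for "gdzmsffuq": intermediate "msffuqgdz", final "zsffuqgdm".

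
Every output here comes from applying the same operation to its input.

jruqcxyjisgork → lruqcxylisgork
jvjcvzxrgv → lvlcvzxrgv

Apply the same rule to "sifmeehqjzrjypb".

In each case the input is transformed by: replace every "j" with "l".
So "sifmeehqjzrjypb" becomes "sifmeehqlzrlypb".

sifmeehqlzrlypb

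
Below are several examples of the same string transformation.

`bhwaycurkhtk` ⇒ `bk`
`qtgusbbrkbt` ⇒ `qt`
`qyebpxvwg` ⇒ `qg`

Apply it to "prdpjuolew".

pw

The pattern: take characters alternately from the front and the back (1st, last, 2nd, 2nd-last, ...), then keep only the first 2 characters.
For "prdpjuolew" the result is "pw".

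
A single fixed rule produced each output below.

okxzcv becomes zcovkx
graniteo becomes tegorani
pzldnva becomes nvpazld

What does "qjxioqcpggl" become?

ggqljxioqcp

Rule — swap the first and last characters, then move the last 3 characters to the front (rotate right by 3).
For "qjxioqcpggl", step one produces "ljxioqcpggq"; step two turns that into "ggqljxioqcp".
(Check on "pzldnva": → "azldnvp" → "nvpazld" ✓)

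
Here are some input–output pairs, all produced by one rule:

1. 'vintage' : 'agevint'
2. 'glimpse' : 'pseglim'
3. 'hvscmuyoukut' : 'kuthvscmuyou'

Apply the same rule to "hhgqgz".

qgzhhg

The pattern: move the last 3 characters to the front (rotate right by 3).
On "hhgqgz" that produces "qgzhhg".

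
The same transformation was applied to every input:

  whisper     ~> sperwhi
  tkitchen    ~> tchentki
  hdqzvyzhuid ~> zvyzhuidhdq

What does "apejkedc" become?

The pattern: move the first 3 characters to the end (rotate left by 3).
So "apejkedc" becomes "jkedcape".

jkedcape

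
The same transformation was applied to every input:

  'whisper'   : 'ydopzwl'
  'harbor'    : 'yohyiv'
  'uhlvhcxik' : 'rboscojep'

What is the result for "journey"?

fqvbyul

The rule is to move the last character to the front, then shift every letter 7 places forward in the alphabet (wrapping around).
Working it through for "journey": intermediate "yjourne", final "fqvbyul".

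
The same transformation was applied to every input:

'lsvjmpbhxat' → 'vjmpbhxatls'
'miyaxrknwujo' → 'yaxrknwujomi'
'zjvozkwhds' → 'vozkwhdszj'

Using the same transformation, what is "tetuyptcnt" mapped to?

What's happening: move the first 2 characters to the end (rotate left by 2).
Applying that to "tetuyptcnt" gives "tuyptcntte".

tuyptcntte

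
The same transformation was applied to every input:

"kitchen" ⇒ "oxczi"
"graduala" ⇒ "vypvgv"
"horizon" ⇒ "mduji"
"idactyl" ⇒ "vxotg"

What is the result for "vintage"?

The rule is to shift every letter 5 places backward in the alphabet (wrapping around), then delete the first 2 characters.
Starting from "vintage": after the first operation, "qdiovbz"; after the second, "iovbz".

iovbz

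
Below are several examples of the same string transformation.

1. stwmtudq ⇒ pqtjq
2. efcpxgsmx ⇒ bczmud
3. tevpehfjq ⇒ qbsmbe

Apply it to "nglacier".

Rule — delete the last 3 characters, then shift every letter 3 places backward in the alphabet (wrapping around).
Working it through for "nglacier": intermediate "nglac", final "kdixz".

kdixz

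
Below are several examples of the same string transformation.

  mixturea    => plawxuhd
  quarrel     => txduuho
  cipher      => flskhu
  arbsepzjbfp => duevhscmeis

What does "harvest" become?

kduyhvw

The rule is to shift every letter 3 places forward in the alphabet (wrapping around).
Applying that to "harvest" gives "kduyhvw".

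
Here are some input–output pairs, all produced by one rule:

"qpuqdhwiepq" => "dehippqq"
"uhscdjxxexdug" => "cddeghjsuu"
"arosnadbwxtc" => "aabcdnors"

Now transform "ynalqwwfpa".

aaflnpq

What's happening: sort the characters into alphabetical order, then delete the last 3 characters.
For "ynalqwwfpa", step one produces "aaflnpqwwy"; step two turns that into "aaflnpq".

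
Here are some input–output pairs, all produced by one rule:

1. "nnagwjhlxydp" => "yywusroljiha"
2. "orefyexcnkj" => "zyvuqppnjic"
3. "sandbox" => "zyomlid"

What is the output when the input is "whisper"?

tsphdca

Rule — shift every letter 11 places forward in the alphabet (wrapping around), then sort the characters into reverse alphabetical order.
Starting from "whisper": after the first operation, "hstdapc"; after the second, "tsphdca".
(Check on "nnagwjhlxydp": → "yylrhuswijoa" → "yywusroljiha" ✓)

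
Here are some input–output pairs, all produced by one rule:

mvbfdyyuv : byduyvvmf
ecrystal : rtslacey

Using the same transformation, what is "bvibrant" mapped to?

What's happening: swap each adjacent pair of characters (1↔2, 3↔4, ...), then move the first 3 characters to the end (rotate left by 3).
Applying both steps to "bvibrant": "vbbiartn", then "iartnvbb".

iartnvbb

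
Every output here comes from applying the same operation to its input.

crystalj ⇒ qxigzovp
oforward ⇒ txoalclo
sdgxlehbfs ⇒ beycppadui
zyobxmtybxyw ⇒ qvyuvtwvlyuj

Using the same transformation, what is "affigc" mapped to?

fdzxcc

The rule is to swap the front and back halves of the string, then shift every letter 3 places backward in the alphabet (wrapping around).
"affigc" → "igcaff" → "fdzxcc".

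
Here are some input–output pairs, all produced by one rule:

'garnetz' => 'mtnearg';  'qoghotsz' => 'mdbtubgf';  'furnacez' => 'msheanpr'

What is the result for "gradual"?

ytenqhn

The rule is to shift every letter 13 places forward in the alphabet (wrapping around) — i.e. ROT13, then move the last character to the front.
For "gradual" the result is "ytenqhn".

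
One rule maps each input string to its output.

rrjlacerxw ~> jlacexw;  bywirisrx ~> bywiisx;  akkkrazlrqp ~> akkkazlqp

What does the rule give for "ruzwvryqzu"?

uzwvyqzu

Each output is the input with this applied: remove every "r".
On "ruzwvryqzu" that produces "uzwvyqzu".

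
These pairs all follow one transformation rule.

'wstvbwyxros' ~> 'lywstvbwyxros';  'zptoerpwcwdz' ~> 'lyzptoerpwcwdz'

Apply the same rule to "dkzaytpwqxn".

lydkzaytpwqxn

Looking at the pairs, the operation is to prepend "ly".
So "dkzaytpwqxn" becomes "lydkzaytpwqxn".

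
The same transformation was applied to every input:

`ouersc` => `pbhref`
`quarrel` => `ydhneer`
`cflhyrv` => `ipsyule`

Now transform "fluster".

What's happening: shift every letter 13 places forward in the alphabet (wrapping around) — i.e. ROT13, then move the last character to the front.
For "fluster" the result is "esyhfgr".
(Check on "cflhyrv": → "psyulei" → "ipsyule" ✓)

esyhfgr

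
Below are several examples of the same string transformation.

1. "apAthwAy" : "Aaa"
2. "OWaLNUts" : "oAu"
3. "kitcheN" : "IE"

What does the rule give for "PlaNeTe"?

Looking at the pairs, the operation is to flip the case of every letter, then keep only the vowels.
On "PlaNeTe": the first step gives "pLAnEtE", and the second then gives "AEE".

AEE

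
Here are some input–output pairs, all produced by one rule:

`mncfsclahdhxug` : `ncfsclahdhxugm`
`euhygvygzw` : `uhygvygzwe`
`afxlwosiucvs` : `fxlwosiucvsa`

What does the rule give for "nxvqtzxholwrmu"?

The rule is to move the first character to the end.
Doing the same to "nxvqtzxholwrmu": "xvqtzxholwrmun".

xvqtzxholwrmun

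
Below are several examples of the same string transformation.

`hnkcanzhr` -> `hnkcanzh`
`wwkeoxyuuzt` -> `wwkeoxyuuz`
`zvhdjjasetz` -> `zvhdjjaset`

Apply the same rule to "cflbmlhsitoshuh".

Each output is the input with this applied: delete the last character.
For "cflbmlhsitoshuh" the result is "cflbmlhsitoshu".

cflbmlhsitoshu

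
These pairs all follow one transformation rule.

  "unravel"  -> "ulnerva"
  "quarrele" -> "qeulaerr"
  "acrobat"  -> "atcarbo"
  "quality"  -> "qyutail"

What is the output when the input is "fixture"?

Each output is the input with this applied: take characters alternately from the front and the back (1st, last, 2nd, 2nd-last, ...).
Doing the same to "fixture": "feirxut".

feirxut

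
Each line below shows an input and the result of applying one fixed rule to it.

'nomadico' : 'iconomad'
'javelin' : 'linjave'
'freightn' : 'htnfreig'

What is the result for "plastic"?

ticplas

The transformation: move the last 3 characters to the front (rotate right by 3).
Doing the same to "plastic": "ticplas".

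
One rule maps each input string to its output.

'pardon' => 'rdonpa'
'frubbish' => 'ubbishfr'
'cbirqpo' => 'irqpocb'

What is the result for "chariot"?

ariotch

The transformation: move the first 2 characters to the end (rotate left by 2).
"chariot" → "ariotch".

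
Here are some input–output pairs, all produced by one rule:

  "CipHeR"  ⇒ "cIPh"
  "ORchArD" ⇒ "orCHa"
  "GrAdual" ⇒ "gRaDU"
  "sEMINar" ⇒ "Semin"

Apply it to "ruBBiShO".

The rule is to delete the last 2 characters, then flip the case of every letter.
"ruBBiShO" → "ruBBiS" → "RUbbIs".

RUbbIs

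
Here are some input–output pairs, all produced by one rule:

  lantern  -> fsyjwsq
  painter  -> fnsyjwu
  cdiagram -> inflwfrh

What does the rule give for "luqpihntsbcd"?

zvunmsyxghiq

The transformation: move the first character to the end, then shift every letter 5 places forward in the alphabet (wrapping around).
For "luqpihntsbcd", step one produces "uqpihntsbcdl"; step two turns that into "zvunmsyxghiq".
(Check on "cdiagram": → "diagramc" → "inflwfrh" ✓)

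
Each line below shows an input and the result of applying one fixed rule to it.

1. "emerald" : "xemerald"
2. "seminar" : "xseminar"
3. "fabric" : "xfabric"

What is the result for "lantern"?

The rule is to prepend "x".
So "lantern" becomes "xlantern".

xlantern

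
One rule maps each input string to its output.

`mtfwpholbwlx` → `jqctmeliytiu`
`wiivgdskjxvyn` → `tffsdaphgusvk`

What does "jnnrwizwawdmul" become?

gkkotfwtxtajri

In each case the input is transformed by: shift every letter 3 places backward in the alphabet (wrapping around).
For "jnnrwizwawdmul" the result is "gkkotfwtxtajri".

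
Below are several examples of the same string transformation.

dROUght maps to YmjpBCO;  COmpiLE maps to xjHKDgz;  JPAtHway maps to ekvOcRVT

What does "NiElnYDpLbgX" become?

iDzGItyKgWBs

The rule is to flip the case of every letter, then shift every letter 5 places backward in the alphabet (wrapping around).
Working it through for "NiElnYDpLbgX": intermediate "nIeLNydPlBGx", final "iDzGItyKgWBs".
(Check on "JPAtHway": → "jpaThWAY" → "ekvOcRVT" ✓)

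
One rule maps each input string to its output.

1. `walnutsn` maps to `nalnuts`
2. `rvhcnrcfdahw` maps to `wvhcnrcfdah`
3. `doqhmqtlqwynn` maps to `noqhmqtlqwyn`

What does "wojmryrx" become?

In each case the input is transformed by: delete the first character, then move the last character to the front.
Working it through for "wojmryrx": intermediate "ojmryrx", final "xojmryr".

xojmryr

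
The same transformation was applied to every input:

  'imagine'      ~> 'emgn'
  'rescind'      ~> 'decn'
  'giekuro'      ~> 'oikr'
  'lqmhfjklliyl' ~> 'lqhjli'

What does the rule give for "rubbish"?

The transformation: move the last character to the front, then keep every other character starting from the first (positions 1st, 3rd, 5th, ...).
"rubbish" → "hrubbis" → "hubs".
(Check on "giekuro": → "ogiekur" → "oikr" ✓)

hubs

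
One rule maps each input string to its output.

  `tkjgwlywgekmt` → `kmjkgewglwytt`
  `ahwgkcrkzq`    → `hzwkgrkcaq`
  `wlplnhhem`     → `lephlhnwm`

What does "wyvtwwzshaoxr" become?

What's happening: take characters alternately from the front and the back (1st, last, 2nd, 2nd-last, ...), then move the first 2 characters to the end (rotate left by 2).
Starting from "wyvtwwzshaoxr": after the first operation, "wryxvotawhwsz"; after the second, "yxvotawhwszwr".

yxvotawhwszwr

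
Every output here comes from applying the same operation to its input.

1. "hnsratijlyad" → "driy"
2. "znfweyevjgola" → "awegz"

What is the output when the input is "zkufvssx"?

xfs

What's happening: swap the first and last characters, then keep one character in every 3, starting at position 1 (positions 1st, 4th, 7th, ...).
"zkufvssx" → "xfs".
(Check on "hnsratijlyad": → "dnsratijlyah" → "driy" ✓)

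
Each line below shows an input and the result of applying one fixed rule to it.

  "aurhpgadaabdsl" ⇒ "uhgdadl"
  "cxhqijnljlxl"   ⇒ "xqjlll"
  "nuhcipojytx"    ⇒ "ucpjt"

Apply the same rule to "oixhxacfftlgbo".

In each case the input is transformed by: keep every other character starting from the second (positions 2nd, 4th, 6th, ...).
Doing the same to "oixhxacfftlgbo": "ihaftgo".

ihaftgo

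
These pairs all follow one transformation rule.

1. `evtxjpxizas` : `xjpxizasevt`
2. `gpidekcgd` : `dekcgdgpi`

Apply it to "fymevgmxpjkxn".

evgmxpjkxnfym

Looking at the pairs, the operation is to move the first 3 characters to the end (rotate left by 3).
So "fymevgmxpjkxn" becomes "evgmxpjkxnfym".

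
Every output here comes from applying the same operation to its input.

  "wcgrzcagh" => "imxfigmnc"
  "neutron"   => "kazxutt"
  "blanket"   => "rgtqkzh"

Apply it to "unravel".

What's happening: shift every letter 6 places forward in the alphabet (wrapping around), then move the first character to the end.
"unravel" → "txgbkra".

txgbkra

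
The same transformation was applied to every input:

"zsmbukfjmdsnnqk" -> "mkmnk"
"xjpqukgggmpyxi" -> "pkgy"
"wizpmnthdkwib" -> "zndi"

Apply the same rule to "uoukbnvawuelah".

unwl

The pattern: keep one character in every 3, starting at position 3 (positions 3rd, 6th, 9th, ...).
Doing the same to "uoukbnvawuelah": "unwl".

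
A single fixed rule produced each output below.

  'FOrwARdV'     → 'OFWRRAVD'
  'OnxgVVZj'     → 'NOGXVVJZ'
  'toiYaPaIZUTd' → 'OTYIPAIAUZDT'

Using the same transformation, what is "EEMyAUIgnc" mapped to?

EEYMUAGICN

The transformation: swap each adjacent pair of characters (1↔2, 3↔4, ...), then convert every letter to uppercase.
So "EEMyAUIgnc" becomes "EEYMUAGICN".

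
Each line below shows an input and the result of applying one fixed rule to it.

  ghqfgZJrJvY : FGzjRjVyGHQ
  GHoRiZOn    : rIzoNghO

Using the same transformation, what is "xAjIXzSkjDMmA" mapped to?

What's happening: move the first 3 characters to the end (rotate left by 3), then flip the case of every letter.
"xAjIXzSkjDMmA" → "IXzSkjDMmAxAj" → "ixZsKJdmMaXaJ".

ixZsKJdmMaXaJ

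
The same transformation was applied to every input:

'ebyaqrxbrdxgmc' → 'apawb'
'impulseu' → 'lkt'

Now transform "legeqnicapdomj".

What's happening: keep one character in every 3, starting at position 2 (positions 2nd, 5th, 8th, ...), then shift every letter 1 place backward in the alphabet (wrapping around).
Doing the same to "legeqnicapdomj": "dpbci".

dpbci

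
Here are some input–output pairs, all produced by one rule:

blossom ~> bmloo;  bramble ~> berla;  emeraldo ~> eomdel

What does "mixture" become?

meirx

Rule — take characters alternately from the front and the back (1st, last, 2nd, 2nd-last, ...), then delete the last 2 characters.
"mixture" → "meirxut" → "meirx".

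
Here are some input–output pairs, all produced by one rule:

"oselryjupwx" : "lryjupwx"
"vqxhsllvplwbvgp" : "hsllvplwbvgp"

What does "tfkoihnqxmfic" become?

oihnqxmfic

The rule is to delete the first 3 characters.
Applying that to "tfkoihnqxmfic" gives "oihnqxmfic".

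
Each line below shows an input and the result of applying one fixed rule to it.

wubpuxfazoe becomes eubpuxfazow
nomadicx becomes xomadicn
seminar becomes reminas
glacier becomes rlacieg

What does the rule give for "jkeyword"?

Rule — swap the first and last characters.
On "jkeyword" that produces "dkeyworj".

dkeyworj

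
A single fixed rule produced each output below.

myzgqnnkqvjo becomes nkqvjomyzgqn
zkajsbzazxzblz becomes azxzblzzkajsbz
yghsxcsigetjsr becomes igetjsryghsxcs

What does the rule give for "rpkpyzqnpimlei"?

npimleirpkpyzq

Rule — swap the front and back halves of the string.
So "rpkpyzqnpimlei" becomes "npimleirpkpyzq".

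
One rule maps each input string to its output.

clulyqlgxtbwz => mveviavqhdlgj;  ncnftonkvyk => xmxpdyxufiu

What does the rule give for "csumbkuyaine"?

mcewlueiksxo

Rule — shift every letter 10 places forward in the alphabet (wrapping around).
So "csumbkuyaine" becomes "mcewlueiksxo".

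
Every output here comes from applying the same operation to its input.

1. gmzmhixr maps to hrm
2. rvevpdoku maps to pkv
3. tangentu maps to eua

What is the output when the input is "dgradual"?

The transformation: keep one character in every 3, starting at position 2 (positions 2nd, 5th, 8th, ...), then move the first character to the end.
"dgradual" → "gdl" → "dlg".

dlg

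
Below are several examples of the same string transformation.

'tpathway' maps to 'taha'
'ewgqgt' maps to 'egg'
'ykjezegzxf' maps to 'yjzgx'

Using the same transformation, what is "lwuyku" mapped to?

luk

What's happening: keep every other character starting from the first (positions 1st, 3rd, 5th, ...).
Doing the same to "lwuyku": "luk".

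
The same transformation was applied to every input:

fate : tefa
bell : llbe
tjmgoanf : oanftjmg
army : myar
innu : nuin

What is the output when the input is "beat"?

The transformation: swap the front and back halves of the string.
Doing the same to "beat": "atbe".

atbe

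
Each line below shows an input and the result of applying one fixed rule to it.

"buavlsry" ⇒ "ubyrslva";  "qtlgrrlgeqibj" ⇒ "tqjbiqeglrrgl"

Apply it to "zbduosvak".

bzkavsoud

The transformation: reverse the string, then move the last 2 characters to the front (rotate right by 2).
"zbduosvak" → "kavsoudbz" → "bzkavsoud".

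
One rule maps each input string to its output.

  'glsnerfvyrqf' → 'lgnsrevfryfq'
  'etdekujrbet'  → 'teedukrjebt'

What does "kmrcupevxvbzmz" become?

Each output is the input with this applied: swap each adjacent pair of characters (1↔2, 3↔4, ...).
Doing the same to "kmrcupevxvbzmz": "mkcrpuvevxzbzm".

mkcrpuvevxzbzm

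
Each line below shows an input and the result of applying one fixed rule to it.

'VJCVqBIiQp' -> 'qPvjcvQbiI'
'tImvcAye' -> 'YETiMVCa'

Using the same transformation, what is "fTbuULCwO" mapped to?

WoFtBUulc

Looking at the pairs, the operation is to move the last 2 characters to the front (rotate right by 2), then flip the case of every letter.
For "fTbuULCwO", step one produces "wOfTbuULC"; step two turns that into "WoFtBUulc".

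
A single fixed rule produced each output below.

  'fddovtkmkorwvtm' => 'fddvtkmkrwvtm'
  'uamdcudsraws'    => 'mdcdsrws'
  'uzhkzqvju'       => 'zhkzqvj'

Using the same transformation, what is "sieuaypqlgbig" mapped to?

sypqlgbg

The rule is to remove every vowel.
On "sieuaypqlgbig" that produces "sypqlgbg".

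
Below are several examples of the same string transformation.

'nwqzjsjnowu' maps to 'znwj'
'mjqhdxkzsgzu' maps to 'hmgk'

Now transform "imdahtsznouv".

aios

The transformation: keep one character in every 3, starting at position 1 (positions 1st, 4th, 7th, ...), then swap each adjacent pair of characters (1↔2, 3↔4, ...).
Starting from "imdahtsznouv": after the first operation, "iaso"; after the second, "aios".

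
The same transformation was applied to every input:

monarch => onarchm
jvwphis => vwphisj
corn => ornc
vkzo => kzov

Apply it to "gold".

What's happening: move the first character to the end.
For "gold" the result is "oldg".

oldg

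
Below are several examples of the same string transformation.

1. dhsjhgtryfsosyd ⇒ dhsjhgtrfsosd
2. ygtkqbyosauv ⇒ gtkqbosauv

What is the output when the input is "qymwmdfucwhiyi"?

The rule is to remove every "y".
For "qymwmdfucwhiyi" the result is "qmwmdfucwhii".

qmwmdfucwhii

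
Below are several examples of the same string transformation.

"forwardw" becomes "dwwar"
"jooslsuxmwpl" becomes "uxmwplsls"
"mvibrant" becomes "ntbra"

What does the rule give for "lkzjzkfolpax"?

In each case the input is transformed by: delete the first 3 characters, then move the first 3 characters to the end (rotate left by 3).
On "lkzjzkfolpax" that produces "folpaxjzk".

folpaxjzk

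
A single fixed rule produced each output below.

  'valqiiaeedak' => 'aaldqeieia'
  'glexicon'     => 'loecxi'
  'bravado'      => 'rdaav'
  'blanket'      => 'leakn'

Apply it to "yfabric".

fiarb

The rule is to take characters alternately from the front and the back (1st, last, 2nd, 2nd-last, ...), then delete the first 2 characters.
For "yfabric", step one produces "ycfiarb"; step two turns that into "fiarb".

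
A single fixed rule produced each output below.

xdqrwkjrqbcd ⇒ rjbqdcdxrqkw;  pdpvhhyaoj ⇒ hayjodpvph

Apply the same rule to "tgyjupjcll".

ucjllgtjyp

Rule — swap each adjacent pair of characters (1↔2, 3↔4, ...), then swap the front and back halves of the string.
On "tgyjupjcll": the first step gives "gtjypucjll", and the second then gives "ucjllgtjyp".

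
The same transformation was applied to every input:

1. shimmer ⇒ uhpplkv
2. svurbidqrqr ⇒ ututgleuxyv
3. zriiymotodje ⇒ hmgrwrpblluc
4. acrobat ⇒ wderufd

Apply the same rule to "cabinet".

whqledf

The transformation: shift every letter 3 places forward in the alphabet (wrapping around), then reverse the string.
"cabinet" → "fdelqhw" → "whqledf".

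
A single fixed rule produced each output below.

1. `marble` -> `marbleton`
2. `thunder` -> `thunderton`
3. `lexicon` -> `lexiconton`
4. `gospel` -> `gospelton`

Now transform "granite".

graniteton

In each case the input is transformed by: append "ton".
Applying that to "granite" gives "graniteton".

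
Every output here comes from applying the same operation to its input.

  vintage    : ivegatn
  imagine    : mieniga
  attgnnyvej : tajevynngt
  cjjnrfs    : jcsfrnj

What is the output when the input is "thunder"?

Each output is the input with this applied: move the first 2 characters to the end (rotate left by 2), then reverse the string.
"thunder" → "htrednu".

htrednu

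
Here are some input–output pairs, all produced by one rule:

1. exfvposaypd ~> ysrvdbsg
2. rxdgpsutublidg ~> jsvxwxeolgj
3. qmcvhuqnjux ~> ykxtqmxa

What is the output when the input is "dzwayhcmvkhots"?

What's happening: delete the first 3 characters, then shift every letter 3 places forward in the alphabet (wrapping around).
Working it through for "dzwayhcmvkhots": intermediate "ayhcmvkhots", final "dbkfpynkrwv".

dbkfpynkrwv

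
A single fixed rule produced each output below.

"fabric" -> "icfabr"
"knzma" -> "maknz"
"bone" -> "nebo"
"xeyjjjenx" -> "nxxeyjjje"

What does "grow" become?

owgr

The pattern: move the last 2 characters to the front (rotate right by 2).
"grow" → "owgr".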